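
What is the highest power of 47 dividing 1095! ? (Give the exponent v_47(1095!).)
v_47(1095!) = 23

Legendre's formula: v_p(n!) = Σ_{k ≥ 1} ⌊n / p^k⌋. For p = 47, n = 1095, the terms are:
  ⌊1095/47^1⌋ = ⌊1095/47⌋ = 23
(the next term ⌊1095/47^2⌋ = 0, terminating the sum). Summing: v_47(1095!) = 23 = 23.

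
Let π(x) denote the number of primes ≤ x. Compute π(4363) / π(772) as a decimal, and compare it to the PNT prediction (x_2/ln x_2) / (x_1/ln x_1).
π(4363)/π(772) = 596/136 ≈ 4.3824;  PNT prediction ≈ 4.4837.

π(772) = 136 and π(4363) = 596, so π(4363)/π(772) ≈ 4.3824. The PNT-predicted ratio is (4363/ln(4363)) / (772/ln(772)) ≈ 4.4837. The two agree to within a few percent, as expected.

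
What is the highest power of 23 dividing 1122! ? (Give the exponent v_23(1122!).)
v_23(1122!) = 50

Legendre's formula: v_p(n!) = Σ_{k ≥ 1} ⌊n / p^k⌋. For p = 23, n = 1122, the terms are:
  ⌊1122/23^1⌋ = ⌊1122/23⌋ = 48
  ⌊1122/23^2⌋ = ⌊1122/529⌋ = 2
(the next term ⌊1122/23^3⌋ = 0, terminating the sum). Summing: v_23(1122!) = 48 + 2 = 50.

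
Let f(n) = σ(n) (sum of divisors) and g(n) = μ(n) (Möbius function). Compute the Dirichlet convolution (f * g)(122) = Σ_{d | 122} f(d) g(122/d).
(σ * μ)(122) = 122

Divisors of 122: [1, 2, 61, 122]. For each d | 122:
  d = 1: σ(1) · μ(122/1) = 1 · 1 = 1
  d = 2: σ(2) · μ(122/2) = 3 · -1 = -3
  d = 61: σ(61) · μ(122/61) = 62 · -1 = -62
  d = 122: σ(122) · μ(122/122) = 186 · 1 = 186
Summing: (σ * μ)(122) = 1 + -3 + -62 + 186 = 122.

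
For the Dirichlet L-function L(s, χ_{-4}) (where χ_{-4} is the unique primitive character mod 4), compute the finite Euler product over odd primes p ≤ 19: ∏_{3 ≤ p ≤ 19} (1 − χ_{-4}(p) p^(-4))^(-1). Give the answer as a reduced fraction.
∏ = 10388364341566686475/10504466734429503488

The odd primes p ≤ 19 are [3, 5, 7, 11, 13, 17, 19]. For each, χ(p) = 1 if p ≡ 1 mod 4, χ(p) = −1 if p ≡ 3 mod 4. Taking (1 − χ(p)/p^4)^(-1) = p^4/(p^4 − χ(p)): (1 − (-1)/3^4)^(-1) · (1 − (1)/5^4)^(-1) · (1 − (-1)/7^4)^(-1) · (1 − (-1)/11^4)^(-1) · (1 − (1)/13^4)^(-1) · (1 − (1)/17^4)^(-1) · (1 − (-1)/19^4)^(-1) = 10388364341566686475/10504466734429503488.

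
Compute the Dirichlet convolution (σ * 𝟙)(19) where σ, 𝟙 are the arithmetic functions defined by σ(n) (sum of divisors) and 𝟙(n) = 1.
(σ * 𝟙)(19) = 21

Divisors of 19: [1, 19]. For each d | 19:
  d = 1: σ(1) · 𝟙(19/1) = 1 · 1 = 1
  d = 19: σ(19) · 𝟙(19/19) = 20 · 1 = 20
Summing: (σ * 𝟙)(19) = 1 + 20 = 21.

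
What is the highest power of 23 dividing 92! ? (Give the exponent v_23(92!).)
v_23(92!) = 4

Legendre's formula: v_p(n!) = Σ_{k ≥ 1} ⌊n / p^k⌋. For p = 23, n = 92, the terms are:
  ⌊92/23^1⌋ = ⌊92/23⌋ = 4
(the next term ⌊92/23^2⌋ = 0, terminating the sum). Summing: v_23(92!) = 4 = 4.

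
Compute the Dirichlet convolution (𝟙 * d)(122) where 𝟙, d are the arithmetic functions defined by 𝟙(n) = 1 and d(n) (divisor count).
(𝟙 * d)(122) = 9

Divisors of 122: [1, 2, 61, 122]. For each d | 122:
  d = 1: 𝟙(1) · d(122/1) = 1 · 4 = 4
  d = 2: 𝟙(2) · d(122/2) = 1 · 2 = 2
  d = 61: 𝟙(61) · d(122/61) = 1 · 2 = 2
  d = 122: 𝟙(122) · d(122/122) = 1 · 1 = 1
Summing: (𝟙 * d)(122) = 4 + 2 + 2 + 1 = 9.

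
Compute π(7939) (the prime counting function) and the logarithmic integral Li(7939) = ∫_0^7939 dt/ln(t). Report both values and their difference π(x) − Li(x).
π(7939) = 1003;  Li(7939) ≈ 1019.63;  π(x) − Li(x) ≈ -16.63.

Direct count of primes ≤ 7939 gives π(7939) = 1003. Numerical evaluation of the logarithmic integral gives Li(7939) ≈ 1019.63. The difference π(x) − Li(x) ≈ -16.63 is typically negative for small/moderate x (Li(x) overestimates), though Littlewood's theorem shows this sign changes infinitely often.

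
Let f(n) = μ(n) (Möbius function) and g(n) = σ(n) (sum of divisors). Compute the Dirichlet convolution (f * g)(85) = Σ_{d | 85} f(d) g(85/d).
(μ * σ)(85) = 85

Divisors of 85: [1, 5, 17, 85]. For each d | 85:
  d = 1: μ(1) · σ(85/1) = 1 · 108 = 108
  d = 5: μ(5) · σ(85/5) = -1 · 18 = -18
  d = 17: μ(17) · σ(85/17) = -1 · 6 = -6
  d = 85: μ(85) · σ(85/85) = 1 · 1 = 1
Summing: (μ * σ)(85) = 108 + -18 + -6 + 1 = 85.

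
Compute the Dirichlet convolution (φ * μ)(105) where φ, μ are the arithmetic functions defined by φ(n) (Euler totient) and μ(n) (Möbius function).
(φ * μ)(105) = 15

Divisors of 105: [1, 3, 5, 7, 15, 21, 35, 105]. For each d | 105:
  d = 1: φ(1) · μ(105/1) = 1 · -1 = -1
  d = 3: φ(3) · μ(105/3) = 2 · 1 = 2
  d = 5: φ(5) · μ(105/5) = 4 · 1 = 4
  d = 7: φ(7) · μ(105/7) = 6 · 1 = 6
  d = 15: φ(15) · μ(105/15) = 8 · -1 = -8
  d = 21: φ(21) · μ(105/21) = 12 · -1 = -12
  d = 35: φ(35) · μ(105/35) = 24 · -1 = -24
  d = 105: φ(105) · μ(105/105) = 48 · 1 = 48
Summing: (φ * μ)(105) = -1 + 2 + 4 + 6 + -8 + -12 + -24 + 48 = 15.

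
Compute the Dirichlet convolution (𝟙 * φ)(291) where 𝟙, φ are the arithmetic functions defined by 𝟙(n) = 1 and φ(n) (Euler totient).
(𝟙 * φ)(291) = 291

Divisors of 291: [1, 3, 97, 291]. For each d | 291:
  d = 1: 𝟙(1) · φ(291/1) = 1 · 192 = 192
  d = 3: 𝟙(3) · φ(291/3) = 1 · 96 = 96
  d = 97: 𝟙(97) · φ(291/97) = 1 · 2 = 2
  d = 291: 𝟙(291) · φ(291/291) = 1 · 1 = 1
Summing: (𝟙 * φ)(291) = 192 + 96 + 2 + 1 = 291.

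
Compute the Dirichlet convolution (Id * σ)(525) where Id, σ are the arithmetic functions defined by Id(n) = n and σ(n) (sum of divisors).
(Id * σ)(525) = 9030

Divisors of 525: [1, 3, 5, 7, 15, 21, 25, 35, 75, 105, 175, 525]. For each d | 525:
  d = 1: Id(1) · σ(525/1) = 1 · 992 = 992
  d = 3: Id(3) · σ(525/3) = 3 · 248 = 744
  d = 5: Id(5) · σ(525/5) = 5 · 192 = 960
  d = 7: Id(7) · σ(525/7) = 7 · 124 = 868
  d = 15: Id(15) · σ(525/15) = 15 · 48 = 720
  d = 21: Id(21) · σ(525/21) = 21 · 31 = 651
  d = 25: Id(25) · σ(525/25) = 25 · 32 = 800
  d = 35: Id(35) · σ(525/35) = 35 · 24 = 840
  d = 75: Id(75) · σ(525/75) = 75 · 8 = 600
  d = 105: Id(105) · σ(525/105) = 105 · 6 = 630
  d = 175: Id(175) · σ(525/175) = 175 · 4 = 700
  d = 525: Id(525) · σ(525/525) = 525 · 1 = 525
Summing: (Id * σ)(525) = 992 + 744 + 960 + 868 + 720 + 651 + 800 + 840 + 600 + 630 + 700 + 525 = 9030.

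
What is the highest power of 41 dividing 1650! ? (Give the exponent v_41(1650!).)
v_41(1650!) = 40

Legendre's formula: v_p(n!) = Σ_{k ≥ 1} ⌊n / p^k⌋. For p = 41, n = 1650, the terms are:
  ⌊1650/41^1⌋ = ⌊1650/41⌋ = 40
(the next term ⌊1650/41^2⌋ = 0, terminating the sum). Summing: v_41(1650!) = 40 = 40.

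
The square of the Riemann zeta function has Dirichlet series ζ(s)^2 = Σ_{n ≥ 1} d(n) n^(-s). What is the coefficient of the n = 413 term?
d(413) = 4

ζ(s)^2 = (Σ 1/m^s)(Σ 1/k^s). The coefficient of 1/n^s in the product is the number of ordered pairs (m, k) with mk = n, which equals d(n). For n = 413, divisors are [1, 7, 59, 413], so d(413) = 4.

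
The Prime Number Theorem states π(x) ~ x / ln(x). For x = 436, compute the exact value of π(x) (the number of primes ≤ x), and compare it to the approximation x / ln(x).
π(436) = 84;  x/ln(x) ≈ 71.74;  relative error ≈ 14.60%.

Directly count primes up to 436: π(436) = 84. The PNT approximation gives 436/ln(436) ≈ 436/6.07764 ≈ 71.74. Relative error (π(x) − x/ln(x)) / π(x) ≈ 14.60%; the approximation is known to undercount slightly (Li(x) is a better estimate).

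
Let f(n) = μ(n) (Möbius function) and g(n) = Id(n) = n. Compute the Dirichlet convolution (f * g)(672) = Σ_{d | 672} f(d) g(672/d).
(μ * Id)(672) = 192

Divisors of 672: [1, 2, 3, 4, 6, 7, 8, 12, 14, 16, 21, 24, 28, 32, 42, 48, 56, 84, 96, 112, 168, 224, 336, 672]. For each d | 672:
  d = 1: μ(1) · Id(672/1) = 1 · 672 = 672
  d = 2: μ(2) · Id(672/2) = -1 · 336 = -336
  d = 3: μ(3) · Id(672/3) = -1 · 224 = -224
  d = 4: μ(4) · Id(672/4) = 0 · 168 = 0
  d = 6: μ(6) · Id(672/6) = 1 · 112 = 112
  d = 7: μ(7) · Id(672/7) = -1 · 96 = -96
  d = 8: μ(8) · Id(672/8) = 0 · 84 = 0
  d = 12: μ(12) · Id(672/12) = 0 · 56 = 0
  d = 14: μ(14) · Id(672/14) = 1 · 48 = 48
  d = 16: μ(16) · Id(672/16) = 0 · 42 = 0
  d = 21: μ(21) · Id(672/21) = 1 · 32 = 32
  d = 24: μ(24) · Id(672/24) = 0 · 28 = 0
  d = 28: μ(28) · Id(672/28) = 0 · 24 = 0
  d = 32: μ(32) · Id(672/32) = 0 · 21 = 0
  d = 42: μ(42) · Id(672/42) = -1 · 16 = -16
  d = 48: μ(48) · Id(672/48) = 0 · 14 = 0
  d = 56: μ(56) · Id(672/56) = 0 · 12 = 0
  d = 84: μ(84) · Id(672/84) = 0 · 8 = 0
  d = 96: μ(96) · Id(672/96) = 0 · 7 = 0
  d = 112: μ(112) · Id(672/112) = 0 · 6 = 0
  d = 168: μ(168) · Id(672/168) = 0 · 4 = 0
  d = 224: μ(224) · Id(672/224) = 0 · 3 = 0
  d = 336: μ(336) · Id(672/336) = 0 · 2 = 0
  d = 672: μ(672) · Id(672/672) = 0 · 1 = 0
Summing: (μ * Id)(672) = 672 + -336 + -224 + 0 + 112 + -96 + 0 + 0 + 48 + 0 + 32 + 0 + 0 + 0 + -16 + 0 + 0 + 0 + 0 + 0 + 0 + 0 + 0 + 0 = 192.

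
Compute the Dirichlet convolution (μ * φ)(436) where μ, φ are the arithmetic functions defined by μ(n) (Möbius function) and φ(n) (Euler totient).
(μ * φ)(436) = 107

Divisors of 436: [1, 2, 4, 109, 218, 436]. For each d | 436:
  d = 1: μ(1) · φ(436/1) = 1 · 216 = 216
  d = 2: μ(2) · φ(436/2) = -1 · 108 = -108
  d = 4: μ(4) · φ(436/4) = 0 · 108 = 0
  d = 109: μ(109) · φ(436/109) = -1 · 2 = -2
  d = 218: μ(218) · φ(436/218) = 1 · 1 = 1
  d = 436: μ(436) · φ(436/436) = 0 · 1 = 0
Summing: (μ * φ)(436) = 216 + -108 + 0 + -2 + 1 + 0 = 107.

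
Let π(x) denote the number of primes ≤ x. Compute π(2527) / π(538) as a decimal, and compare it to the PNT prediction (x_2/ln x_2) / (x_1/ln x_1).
π(2527)/π(538) = 369/99 ≈ 3.7273;  PNT prediction ≈ 3.7696.

π(538) = 99 and π(2527) = 369, so π(2527)/π(538) ≈ 3.7273. The PNT-predicted ratio is (2527/ln(2527)) / (538/ln(538)) ≈ 3.7696. The two agree to within a few percent, as expected.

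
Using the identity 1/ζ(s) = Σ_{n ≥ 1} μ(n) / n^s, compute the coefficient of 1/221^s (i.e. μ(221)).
μ(221) = 1

Factor n = 221 = 13 · 17. μ(n) = 0 if any exponent ≥ 2 (not squarefree); otherwise μ(n) = (−1)^{ω(n)} where ω(n) is the number of distinct prime factors. Applying: μ(221) = 1.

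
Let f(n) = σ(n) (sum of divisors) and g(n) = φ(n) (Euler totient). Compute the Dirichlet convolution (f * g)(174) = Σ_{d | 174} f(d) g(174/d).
(σ * φ)(174) = 1392

Divisors of 174: [1, 2, 3, 6, 29, 58, 87, 174]. For each d | 174:
  d = 1: σ(1) · φ(174/1) = 1 · 56 = 56
  d = 2: σ(2) · φ(174/2) = 3 · 56 = 168
  d = 3: σ(3) · φ(174/3) = 4 · 28 = 112
  d = 6: σ(6) · φ(174/6) = 12 · 28 = 336
  d = 29: σ(29) · φ(174/29) = 30 · 2 = 60
  d = 58: σ(58) · φ(174/58) = 90 · 2 = 180
  d = 87: σ(87) · φ(174/87) = 120 · 1 = 120
  d = 174: σ(174) · φ(174/174) = 360 · 1 = 360
Summing: (σ * φ)(174) = 56 + 168 + 112 + 336 + 60 + 180 + 120 + 360 = 1392.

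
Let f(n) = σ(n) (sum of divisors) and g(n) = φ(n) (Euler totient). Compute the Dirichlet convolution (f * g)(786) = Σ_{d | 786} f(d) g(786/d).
(σ * φ)(786) = 6288

Divisors of 786: [1, 2, 3, 6, 131, 262, 393, 786]. For each d | 786:
  d = 1: σ(1) · φ(786/1) = 1 · 260 = 260
  d = 2: σ(2) · φ(786/2) = 3 · 260 = 780
  d = 3: σ(3) · φ(786/3) = 4 · 130 = 520
  d = 6: σ(6) · φ(786/6) = 12 · 130 = 1560
  d = 131: σ(131) · φ(786/131) = 132 · 2 = 264
  d = 262: σ(262) · φ(786/262) = 396 · 2 = 792
  d = 393: σ(393) · φ(786/393) = 528 · 1 = 528
  d = 786: σ(786) · φ(786/786) = 1584 · 1 = 1584
Summing: (σ * φ)(786) = 260 + 780 + 520 + 1560 + 264 + 792 + 528 + 1584 = 6288.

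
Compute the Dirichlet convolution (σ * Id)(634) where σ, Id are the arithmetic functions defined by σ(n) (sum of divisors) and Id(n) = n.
(σ * Id)(634) = 3175

Divisors of 634: [1, 2, 317, 634]. For each d | 634:
  d = 1: σ(1) · Id(634/1) = 1 · 634 = 634
  d = 2: σ(2) · Id(634/2) = 3 · 317 = 951
  d = 317: σ(317) · Id(634/317) = 318 · 2 = 636
  d = 634: σ(634) · Id(634/634) = 954 · 1 = 954
Summing: (σ * Id)(634) = 634 + 951 + 636 + 954 = 3175.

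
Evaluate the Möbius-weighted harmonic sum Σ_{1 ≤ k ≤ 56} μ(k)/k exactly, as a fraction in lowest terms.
Σ μ(k)/k = -17255220085293371/10863052825730014910

Values of μ(k) for 1 ≤ k ≤ 56: μ(1) = 1, μ(2) = -1, μ(3) = -1, μ(5) = -1, μ(6) = 1, μ(7) = -1, μ(10) = 1, μ(11) = -1, μ(13) = -1, μ(14) = 1, μ(15) = 1, μ(17) = -1, μ(19) = -1, μ(21) = 1, μ(22) = 1, μ(23) = -1, μ(26) = 1, μ(29) = -1, μ(30) = -1, μ(31) = -1, μ(33) = 1, μ(34) = 1, μ(35) = 1, μ(37) = -1, μ(38) = 1, μ(39) = 1, μ(41) = -1, μ(42) = -1, μ(43) = -1, μ(46) = 1, μ(47) = -1, μ(51) = 1, μ(53) = -1, μ(55) = 1, with μ = 0 on non-squarefree integers. Summing μ(k)/k for k where μ(k) ≠ 0 gives -17255220085293371/10863052825730014910 ≈ -0.0016. (PNT ⟺ this sum → 0 as n → ∞.)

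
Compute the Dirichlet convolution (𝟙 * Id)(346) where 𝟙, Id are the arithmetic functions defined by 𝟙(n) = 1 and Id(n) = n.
(𝟙 * Id)(346) = 522

Divisors of 346: [1, 2, 173, 346]. For each d | 346:
  d = 1: 𝟙(1) · Id(346/1) = 1 · 346 = 346
  d = 2: 𝟙(2) · Id(346/2) = 1 · 173 = 173
  d = 173: 𝟙(173) · Id(346/173) = 1 · 2 = 2
  d = 346: 𝟙(346) · Id(346/346) = 1 · 1 = 1
Summing: (𝟙 * Id)(346) = 346 + 173 + 2 + 1 = 522.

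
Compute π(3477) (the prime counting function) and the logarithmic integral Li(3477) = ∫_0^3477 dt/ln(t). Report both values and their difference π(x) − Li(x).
π(3477) = 487;  Li(3477) ≈ 501.78;  π(x) − Li(x) ≈ -14.78.

Direct count of primes ≤ 3477 gives π(3477) = 487. Numerical evaluation of the logarithmic integral gives Li(3477) ≈ 501.78. The difference π(x) − Li(x) ≈ -14.78 is typically negative for small/moderate x (Li(x) overestimates), though Littlewood's theorem shows this sign changes infinitely often.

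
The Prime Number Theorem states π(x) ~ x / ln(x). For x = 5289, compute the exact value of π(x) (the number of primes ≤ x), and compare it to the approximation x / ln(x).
π(5289) = 701;  x/ln(x) ≈ 616.91;  relative error ≈ 12.00%.

Directly count primes up to 5289: π(5289) = 701. The PNT approximation gives 5289/ln(5289) ≈ 5289/8.57338 ≈ 616.91. Relative error (π(x) − x/ln(x)) / π(x) ≈ 12.00%; the approximation is known to undercount slightly (Li(x) is a better estimate).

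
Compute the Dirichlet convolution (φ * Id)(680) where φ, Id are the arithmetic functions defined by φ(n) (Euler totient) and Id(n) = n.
(φ * Id)(680) = 5940

Divisors of 680: [1, 2, 4, 5, 8, 10, 17, 20, 34, 40, 68, 85, 136, 170, 340, 680]. For each d | 680:
  d = 1: φ(1) · Id(680/1) = 1 · 680 = 680
  d = 2: φ(2) · Id(680/2) = 1 · 340 = 340
  d = 4: φ(4) · Id(680/4) = 2 · 170 = 340
  d = 5: φ(5) · Id(680/5) = 4 · 136 = 544
  d = 8: φ(8) · Id(680/8) = 4 · 85 = 340
  d = 10: φ(10) · Id(680/10) = 4 · 68 = 272
  d = 17: φ(17) · Id(680/17) = 16 · 40 = 640
  d = 20: φ(20) · Id(680/20) = 8 · 34 = 272
  d = 34: φ(34) · Id(680/34) = 16 · 20 = 320
  d = 40: φ(40) · Id(680/40) = 16 · 17 = 272
  d = 68: φ(68) · Id(680/68) = 32 · 10 = 320
  d = 85: φ(85) · Id(680/85) = 64 · 8 = 512
  d = 136: φ(136) · Id(680/136) = 64 · 5 = 320
  d = 170: φ(170) · Id(680/170) = 64 · 4 = 256
  d = 340: φ(340) · Id(680/340) = 128 · 2 = 256
  d = 680: φ(680) · Id(680/680) = 256 · 1 = 256
Summing: (φ * Id)(680) = 680 + 340 + 340 + 544 + 340 + 272 + 640 + 272 + 320 + 272 + 320 + 512 + 320 + 256 + 256 + 256 = 5940.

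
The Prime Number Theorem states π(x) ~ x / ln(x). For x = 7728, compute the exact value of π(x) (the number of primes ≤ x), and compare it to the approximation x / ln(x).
π(7728) = 981;  x/ln(x) ≈ 863.21;  relative error ≈ 12.01%.

Directly count primes up to 7728: π(7728) = 981. The PNT approximation gives 7728/ln(7728) ≈ 7728/8.95261 ≈ 863.21. Relative error (π(x) − x/ln(x)) / π(x) ≈ 12.01%; the approximation is known to undercount slightly (Li(x) is a better estimate).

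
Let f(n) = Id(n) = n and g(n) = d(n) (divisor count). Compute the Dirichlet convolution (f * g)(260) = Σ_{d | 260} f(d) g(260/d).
(Id * d)(260) = 1155

Divisors of 260: [1, 2, 4, 5, 10, 13, 20, 26, 52, 65, 130, 260]. For each d | 260:
  d = 1: Id(1) · d(260/1) = 1 · 12 = 12
  d = 2: Id(2) · d(260/2) = 2 · 8 = 16
  d = 4: Id(4) · d(260/4) = 4 · 4 = 16
  d = 5: Id(5) · d(260/5) = 5 · 6 = 30
  d = 10: Id(10) · d(260/10) = 10 · 4 = 40
  d = 13: Id(13) · d(260/13) = 13 · 6 = 78
  d = 20: Id(20) · d(260/20) = 20 · 2 = 40
  d = 26: Id(26) · d(260/26) = 26 · 4 = 104
  d = 52: Id(52) · d(260/52) = 52 · 2 = 104
  d = 65: Id(65) · d(260/65) = 65 · 3 = 195
  d = 130: Id(130) · d(260/130) = 130 · 2 = 260
  d = 260: Id(260) · d(260/260) = 260 · 1 = 260
Summing: (Id * d)(260) = 12 + 16 + 16 + 30 + 40 + 78 + 40 + 104 + 104 + 195 + 260 + 260 = 1155.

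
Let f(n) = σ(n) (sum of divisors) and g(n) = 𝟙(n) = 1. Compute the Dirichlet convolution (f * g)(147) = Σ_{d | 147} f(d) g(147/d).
(σ * 𝟙)(147) = 330

Divisors of 147: [1, 3, 7, 21, 49, 147]. For each d | 147:
  d = 1: σ(1) · 𝟙(147/1) = 1 · 1 = 1
  d = 3: σ(3) · 𝟙(147/3) = 4 · 1 = 4
  d = 7: σ(7) · 𝟙(147/7) = 8 · 1 = 8
  d = 21: σ(21) · 𝟙(147/21) = 32 · 1 = 32
  d = 49: σ(49) · 𝟙(147/49) = 57 · 1 = 57
  d = 147: σ(147) · 𝟙(147/147) = 228 · 1 = 228
Summing: (σ * 𝟙)(147) = 1 + 4 + 8 + 32 + 57 + 228 = 330.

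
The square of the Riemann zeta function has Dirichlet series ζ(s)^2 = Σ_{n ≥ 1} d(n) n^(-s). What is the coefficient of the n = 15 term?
d(15) = 4

ζ(s)^2 = (Σ 1/m^s)(Σ 1/k^s). The coefficient of 1/n^s in the product is the number of ordered pairs (m, k) with mk = n, which equals d(n). For n = 15, divisors are [1, 3, 5, 15], so d(15) = 4.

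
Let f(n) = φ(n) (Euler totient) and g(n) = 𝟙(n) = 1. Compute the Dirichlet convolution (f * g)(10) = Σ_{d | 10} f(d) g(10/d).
(φ * 𝟙)(10) = 10

Divisors of 10: [1, 2, 5, 10]. For each d | 10:
  d = 1: φ(1) · 𝟙(10/1) = 1 · 1 = 1
  d = 2: φ(2) · 𝟙(10/2) = 1 · 1 = 1
  d = 5: φ(5) · 𝟙(10/5) = 4 · 1 = 4
  d = 10: φ(10) · 𝟙(10/10) = 4 · 1 = 4
Summing: (φ * 𝟙)(10) = 1 + 1 + 4 + 4 = 10.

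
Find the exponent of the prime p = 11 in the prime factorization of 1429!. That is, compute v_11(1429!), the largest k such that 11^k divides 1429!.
v_11(1429!) = 141

Legendre's formula: v_p(n!) = Σ_{k ≥ 1} ⌊n / p^k⌋. For p = 11, n = 1429, the terms are:
  ⌊1429/11^1⌋ = ⌊1429/11⌋ = 129
  ⌊1429/11^2⌋ = ⌊1429/121⌋ = 11
  ⌊1429/11^3⌋ = ⌊1429/1331⌋ = 1
(the next term ⌊1429/11^4⌋ = 0, terminating the sum). Summing: v_11(1429!) = 129 + 11 + 1 = 141.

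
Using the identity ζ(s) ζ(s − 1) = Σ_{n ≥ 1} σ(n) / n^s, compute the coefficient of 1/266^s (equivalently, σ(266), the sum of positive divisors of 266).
σ(266) = 480

In the product (Σ m^0/m^s)(Σ k / k^s) = Σ (Σ_{d | n} d) / n^s, the coefficient of 1/n^s is σ(n) = Σ_{d | n} d. For n = 266, divisors are [1, 2, 7, 14, 19, 38, 133, 266]; summing: σ(266) = 480.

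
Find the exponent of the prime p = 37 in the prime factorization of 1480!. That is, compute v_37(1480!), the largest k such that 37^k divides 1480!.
v_37(1480!) = 41

Legendre's formula: v_p(n!) = Σ_{k ≥ 1} ⌊n / p^k⌋. For p = 37, n = 1480, the terms are:
  ⌊1480/37^1⌋ = ⌊1480/37⌋ = 40
  ⌊1480/37^2⌋ = ⌊1480/1369⌋ = 1
(the next term ⌊1480/37^3⌋ = 0, terminating the sum). Summing: v_37(1480!) = 40 + 1 = 41.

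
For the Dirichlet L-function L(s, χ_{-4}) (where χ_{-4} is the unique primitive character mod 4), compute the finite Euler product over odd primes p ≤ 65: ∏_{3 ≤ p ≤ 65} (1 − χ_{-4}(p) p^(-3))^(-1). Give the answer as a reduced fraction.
∏ = 126115667482028600084463789626710364805572778792731/130156894276470431285217911893722225289762827141120

The odd primes p ≤ 65 are [3, 5, 7, 11, 13, 17, 19, 23, 29, 31, 37, 41, 43, 47, 53, 59, 61]. For each, χ(p) = 1 if p ≡ 1 mod 4, χ(p) = −1 if p ≡ 3 mod 4. Taking (1 − χ(p)/p^3)^(-1) = p^3/(p^3 − χ(p)): (1 − (-1)/3^3)^(-1) · (1 − (1)/5^3)^(-1) · (1 − (-1)/7^3)^(-1) · (1 − (-1)/11^3)^(-1) · (1 − (1)/13^3)^(-1) · (1 − (1)/17^3)^(-1) · (1 − (-1)/19^3)^(-1) · (1 − (-1)/23^3)^(-1) · (1 − (1)/29^3)^(-1) · (1 − (-1)/31^3)^(-1) · (1 − (1)/37^3)^(-1) · (1 − (1)/41^3)^(-1) · (1 − (-1)/43^3)^(-1) · (1 − (-1)/47^3)^(-1) · (1 − (1)/53^3)^(-1) · (1 − (-1)/59^3)^(-1) · (1 − (1)/61^3)^(-1) = 126115667482028600084463789626710364805572778792731/130156894276470431285217911893722225289762827141120.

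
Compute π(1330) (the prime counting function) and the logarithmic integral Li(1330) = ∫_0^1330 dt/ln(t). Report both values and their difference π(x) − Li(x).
π(1330) = 217;  Li(1330) ≈ 224.38;  π(x) − Li(x) ≈ -7.38.

Direct count of primes ≤ 1330 gives π(1330) = 217. Numerical evaluation of the logarithmic integral gives Li(1330) ≈ 224.38. The difference π(x) − Li(x) ≈ -7.38 is typically negative for small/moderate x (Li(x) overestimates), though Littlewood's theorem shows this sign changes infinitely often.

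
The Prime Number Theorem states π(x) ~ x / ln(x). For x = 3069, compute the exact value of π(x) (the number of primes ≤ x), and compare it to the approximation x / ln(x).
π(3069) = 439;  x/ln(x) ≈ 382.23;  relative error ≈ 12.93%.

Directly count primes up to 3069: π(3069) = 439. The PNT approximation gives 3069/ln(3069) ≈ 3069/8.02911 ≈ 382.23. Relative error (π(x) − x/ln(x)) / π(x) ≈ 12.93%; the approximation is known to undercount slightly (Li(x) is a better estimate).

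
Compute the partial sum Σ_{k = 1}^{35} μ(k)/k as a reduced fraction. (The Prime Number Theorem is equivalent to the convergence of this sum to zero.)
Σ μ(k)/k = 2562470143/100280245065

Values of μ(k) for 1 ≤ k ≤ 35: μ(1) = 1, μ(2) = -1, μ(3) = -1, μ(5) = -1, μ(6) = 1, μ(7) = -1, μ(10) = 1, μ(11) = -1, μ(13) = -1, μ(14) = 1, μ(15) = 1, μ(17) = -1, μ(19) = -1, μ(21) = 1, μ(22) = 1, μ(23) = -1, μ(26) = 1, μ(29) = -1, μ(30) = -1, μ(31) = -1, μ(33) = 1, μ(34) = 1, μ(35) = 1, with μ = 0 on non-squarefree integers. Summing μ(k)/k for k where μ(k) ≠ 0 gives 2562470143/100280245065 ≈ 0.0256. (PNT ⟺ this sum → 0 as n → ∞.)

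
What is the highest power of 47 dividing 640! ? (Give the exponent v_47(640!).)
v_47(640!) = 13

Legendre's formula: v_p(n!) = Σ_{k ≥ 1} ⌊n / p^k⌋. For p = 47, n = 640, the terms are:
  ⌊640/47^1⌋ = ⌊640/47⌋ = 13
(the next term ⌊640/47^2⌋ = 0, terminating the sum). Summing: v_47(640!) = 13 = 13.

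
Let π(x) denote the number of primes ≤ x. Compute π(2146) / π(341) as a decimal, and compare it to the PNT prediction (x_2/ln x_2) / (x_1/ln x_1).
π(2146)/π(341) = 324/68 ≈ 4.7647;  PNT prediction ≈ 4.7842.

π(341) = 68 and π(2146) = 324, so π(2146)/π(341) ≈ 4.7647. The PNT-predicted ratio is (2146/ln(2146)) / (341/ln(341)) ≈ 4.7842. The two agree to within a few percent, as expected.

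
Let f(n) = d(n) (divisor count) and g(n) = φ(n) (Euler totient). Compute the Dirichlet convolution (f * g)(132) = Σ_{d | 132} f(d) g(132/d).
(d * φ)(132) = 336

Divisors of 132: [1, 2, 3, 4, 6, 11, 12, 22, 33, 44, 66, 132]. For each d | 132:
  d = 1: d(1) · φ(132/1) = 1 · 40 = 40
  d = 2: d(2) · φ(132/2) = 2 · 20 = 40
  d = 3: d(3) · φ(132/3) = 2 · 20 = 40
  d = 4: d(4) · φ(132/4) = 3 · 20 = 60
  d = 6: d(6) · φ(132/6) = 4 · 10 = 40
  d = 11: d(11) · φ(132/11) = 2 · 4 = 8
  d = 12: d(12) · φ(132/12) = 6 · 10 = 60
  d = 22: d(22) · φ(132/22) = 4 · 2 = 8
  d = 33: d(33) · φ(132/33) = 4 · 2 = 8
  d = 44: d(44) · φ(132/44) = 6 · 2 = 12
  d = 66: d(66) · φ(132/66) = 8 · 1 = 8
  d = 132: d(132) · φ(132/132) = 12 · 1 = 12
Summing: (d * φ)(132) = 40 + 40 + 40 + 60 + 40 + 8 + 60 + 8 + 8 + 12 + 8 + 12 = 336.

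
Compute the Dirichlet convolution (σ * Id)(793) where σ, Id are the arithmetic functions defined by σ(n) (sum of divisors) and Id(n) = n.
(σ * Id)(793) = 3321

Divisors of 793: [1, 13, 61, 793]. For each d | 793:
  d = 1: σ(1) · Id(793/1) = 1 · 793 = 793
  d = 13: σ(13) · Id(793/13) = 14 · 61 = 854
  d = 61: σ(61) · Id(793/61) = 62 · 13 = 806
  d = 793: σ(793) · Id(793/793) = 868 · 1 = 868
Summing: (σ * Id)(793) = 793 + 854 + 806 + 868 = 3321.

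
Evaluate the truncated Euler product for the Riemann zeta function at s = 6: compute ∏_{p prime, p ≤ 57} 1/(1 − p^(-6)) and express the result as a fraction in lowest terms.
∏ = 16399916697843255011967930971578711261087839227653922144798329822985430357794635/16120340632419383592544649060829667066167081196619966516987203957241678930116608

The primes p ≤ 57 are [2, 3, 5, 7, 11, 13, 17, 19, 23, 29, 31, 37, 41, 43, 47, 53]. For each prime, (1 − 1/p^6)^(-1) = p^6 / (p^6 − 1). The product is (1 − 1/2^6)^(-1), (1 − 1/3^6)^(-1), (1 − 1/5^6)^(-1), (1 − 1/7^6)^(-1), (1 − 1/11^6)^(-1), (1 − 1/13^6)^(-1), (1 − 1/17^6)^(-1), (1 − 1/19^6)^(-1), (1 − 1/23^6)^(-1), (1 − 1/29^6)^(-1), (1 − 1/31^6)^(-1), (1 − 1/37^6)^(-1), (1 − 1/41^6)^(-1), (1 − 1/43^6)^(-1), (1 − 1/47^6)^(-1), (1 − 1/53^6)^(-1) = ∏ p^6 / (p^6 − 1) = 16399916697843255011967930971578711261087839227653922144798329822985430357794635/16120340632419383592544649060829667066167081196619966516987203957241678930116608.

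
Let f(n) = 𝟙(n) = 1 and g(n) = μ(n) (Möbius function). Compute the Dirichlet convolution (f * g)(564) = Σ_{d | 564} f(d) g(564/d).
(𝟙 * μ)(564) = 0

Divisors of 564: [1, 2, 3, 4, 6, 12, 47, 94, 141, 188, 282, 564]. For each d | 564:
  d = 1: 𝟙(1) · μ(564/1) = 1 · 0 = 0
  d = 2: 𝟙(2) · μ(564/2) = 1 · -1 = -1
  d = 3: 𝟙(3) · μ(564/3) = 1 · 0 = 0
  d = 4: 𝟙(4) · μ(564/4) = 1 · 1 = 1
  d = 6: 𝟙(6) · μ(564/6) = 1 · 1 = 1
  d = 12: 𝟙(12) · μ(564/12) = 1 · -1 = -1
  d = 47: 𝟙(47) · μ(564/47) = 1 · 0 = 0
  d = 94: 𝟙(94) · μ(564/94) = 1 · 1 = 1
  d = 141: 𝟙(141) · μ(564/141) = 1 · 0 = 0
  d = 188: 𝟙(188) · μ(564/188) = 1 · -1 = -1
  d = 282: 𝟙(282) · μ(564/282) = 1 · -1 = -1
  d = 564: 𝟙(564) · μ(564/564) = 1 · 1 = 1
Summing: (𝟙 * μ)(564) = 0 + -1 + 0 + 1 + 1 + -1 + 0 + 1 + 0 + -1 + -1 + 1 = 0.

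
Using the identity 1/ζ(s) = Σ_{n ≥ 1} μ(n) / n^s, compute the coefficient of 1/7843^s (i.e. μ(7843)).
μ(7843) = -1

Factor n = 7843 = 11 · 23 · 31. μ(n) = 0 if any exponent ≥ 2 (not squarefree); otherwise μ(n) = (−1)^{ω(n)} where ω(n) is the number of distinct prime factors. Applying: μ(7843) = -1.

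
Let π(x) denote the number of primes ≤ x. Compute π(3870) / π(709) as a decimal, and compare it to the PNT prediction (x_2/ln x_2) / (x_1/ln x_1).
π(3870)/π(709) = 536/127 ≈ 4.2205;  PNT prediction ≈ 4.3370.

π(709) = 127 and π(3870) = 536, so π(3870)/π(709) ≈ 4.2205. The PNT-predicted ratio is (3870/ln(3870)) / (709/ln(709)) ≈ 4.3370. The two agree to within a few percent, as expected.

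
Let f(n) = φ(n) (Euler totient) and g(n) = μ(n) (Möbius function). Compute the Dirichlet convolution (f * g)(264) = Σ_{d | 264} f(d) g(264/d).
(φ * μ)(264) = 18

Divisors of 264: [1, 2, 3, 4, 6, 8, 11, 12, 22, 24, 33, 44, 66, 88, 132, 264]. For each d | 264:
  d = 1: φ(1) · μ(264/1) = 1 · 0 = 0
  d = 2: φ(2) · μ(264/2) = 1 · 0 = 0
  d = 3: φ(3) · μ(264/3) = 2 · 0 = 0
  d = 4: φ(4) · μ(264/4) = 2 · -1 = -2
  d = 6: φ(6) · μ(264/6) = 2 · 0 = 0
  d = 8: φ(8) · μ(264/8) = 4 · 1 = 4
  d = 11: φ(11) · μ(264/11) = 10 · 0 = 0
  d = 12: φ(12) · μ(264/12) = 4 · 1 = 4
  d = 22: φ(22) · μ(264/22) = 10 · 0 = 0
  d = 24: φ(24) · μ(264/24) = 8 · -1 = -8
  d = 33: φ(33) · μ(264/33) = 20 · 0 = 0
  d = 44: φ(44) · μ(264/44) = 20 · 1 = 20
  d = 66: φ(66) · μ(264/66) = 20 · 0 = 0
  d = 88: φ(88) · μ(264/88) = 40 · -1 = -40
  d = 132: φ(132) · μ(264/132) = 40 · -1 = -40
  d = 264: φ(264) · μ(264/264) = 80 · 1 = 80
Summing: (φ * μ)(264) = 0 + 0 + 0 + -2 + 0 + 4 + 0 + 4 + 0 + -8 + 0 + 20 + 0 + -40 + -40 + 80 = 18.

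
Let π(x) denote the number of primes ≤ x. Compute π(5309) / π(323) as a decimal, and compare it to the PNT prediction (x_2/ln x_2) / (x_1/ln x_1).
π(5309)/π(323) = 704/66 ≈ 10.6667;  PNT prediction ≈ 11.0718.

π(323) = 66 and π(5309) = 704, so π(5309)/π(323) ≈ 10.6667. The PNT-predicted ratio is (5309/ln(5309)) / (323/ln(323)) ≈ 11.0718. The two agree to within a few percent, as expected.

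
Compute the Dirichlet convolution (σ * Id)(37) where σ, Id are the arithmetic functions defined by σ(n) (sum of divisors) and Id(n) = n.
(σ * Id)(37) = 75

Divisors of 37: [1, 37]. For each d | 37:
  d = 1: σ(1) · Id(37/1) = 1 · 37 = 37
  d = 37: σ(37) · Id(37/37) = 38 · 1 = 38
Summing: (σ * Id)(37) = 37 + 38 = 75.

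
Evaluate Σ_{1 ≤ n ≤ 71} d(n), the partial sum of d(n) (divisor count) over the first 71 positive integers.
Σ_{n ≤ 71} d(n) = 314

Compute d(n) for each 1 ≤ n ≤ 71: d(1) = 1, d(2) = 2, d(3) = 2, d(4) = 3, d(5) = 2, d(6) = 4, d(7) = 2, d(8) = 4, d(9) = 3, d(10) = 4, d(11) = 2, d(12) = 6, d(13) = 2, d(14) = 4, d(15) = 4, d(16) = 5, d(17) = 2, d(18) = 6, d(19) = 2, d(20) = 6, d(21) = 4, d(22) = 4, d(23) = 2, d(24) = 8, d(25) = 3, d(26) = 4, d(27) = 4, d(28) = 6, d(29) = 2, d(30) = 8, d(31) = 2, d(32) = 6, d(33) = 4, d(34) = 4, d(35) = 4, d(36) = 9, d(37) = 2, d(38) = 4, d(39) = 4, d(40) = 8, d(41) = 2, d(42) = 8, d(43) = 2, d(44) = 6, d(45) = 6, d(46) = 4, d(47) = 2, d(48) = 10, d(49) = 3, d(50) = 6, d(51) = 4, d(52) = 6, d(53) = 2, d(54) = 8, d(55) = 4, d(56) = 8, d(57) = 4, d(58) = 4, d(59) = 2, d(60) = 12, d(61) = 2, d(62) = 4, d(63) = 6, d(64) = 7, d(65) = 4, d(66) = 8, d(67) = 2, d(68) = 6, d(69) = 4, d(70) = 8, d(71) = 2. Summing all 71 values: 314. (Dirichlet's divisor formula: Σ_{n ≤ x} d(n) = x ln(x) + (2γ − 1) x + O(√x). For x = 71, the asymptotic estimate is ≈ 313.61.)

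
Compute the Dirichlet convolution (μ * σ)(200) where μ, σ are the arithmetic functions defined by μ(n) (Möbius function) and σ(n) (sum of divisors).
(μ * σ)(200) = 200

Divisors of 200: [1, 2, 4, 5, 8, 10, 20, 25, 40, 50, 100, 200]. For each d | 200:
  d = 1: μ(1) · σ(200/1) = 1 · 465 = 465
  d = 2: μ(2) · σ(200/2) = -1 · 217 = -217
  d = 4: μ(4) · σ(200/4) = 0 · 93 = 0
  d = 5: μ(5) · σ(200/5) = -1 · 90 = -90
  d = 8: μ(8) · σ(200/8) = 0 · 31 = 0
  d = 10: μ(10) · σ(200/10) = 1 · 42 = 42
  d = 20: μ(20) · σ(200/20) = 0 · 18 = 0
  d = 25: μ(25) · σ(200/25) = 0 · 15 = 0
  d = 40: μ(40) · σ(200/40) = 0 · 6 = 0
  d = 50: μ(50) · σ(200/50) = 0 · 7 = 0
  d = 100: μ(100) · σ(200/100) = 0 · 3 = 0
  d = 200: μ(200) · σ(200/200) = 0 · 1 = 0
Summing: (μ * σ)(200) = 465 + -217 + 0 + -90 + 0 + 42 + 0 + 0 + 0 + 0 + 0 + 0 = 200.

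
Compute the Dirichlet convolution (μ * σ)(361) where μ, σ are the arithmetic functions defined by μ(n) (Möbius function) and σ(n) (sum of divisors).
(μ * σ)(361) = 361

Divisors of 361: [1, 19, 361]. For each d | 361:
  d = 1: μ(1) · σ(361/1) = 1 · 381 = 381
  d = 19: μ(19) · σ(361/19) = -1 · 20 = -20
  d = 361: μ(361) · σ(361/361) = 0 · 1 = 0
Summing: (μ * σ)(361) = 381 + -20 + 0 = 361.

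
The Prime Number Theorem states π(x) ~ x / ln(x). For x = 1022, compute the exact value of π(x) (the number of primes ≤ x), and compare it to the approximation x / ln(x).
π(1022) = 172;  x/ln(x) ≈ 147.49;  relative error ≈ 14.25%.

Directly count primes up to 1022: π(1022) = 172. The PNT approximation gives 1022/ln(1022) ≈ 1022/6.92952 ≈ 147.49. Relative error (π(x) − x/ln(x)) / π(x) ≈ 14.25%; the approximation is known to undercount slightly (Li(x) is a better estimate).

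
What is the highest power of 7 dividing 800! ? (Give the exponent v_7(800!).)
v_7(800!) = 132

Legendre's formula: v_p(n!) = Σ_{k ≥ 1} ⌊n / p^k⌋. For p = 7, n = 800, the terms are:
  ⌊800/7^1⌋ = ⌊800/7⌋ = 114
  ⌊800/7^2⌋ = ⌊800/49⌋ = 16
  ⌊800/7^3⌋ = ⌊800/343⌋ = 2
(the next term ⌊800/7^4⌋ = 0, terminating the sum). Summing: v_7(800!) = 114 + 16 + 2 = 132.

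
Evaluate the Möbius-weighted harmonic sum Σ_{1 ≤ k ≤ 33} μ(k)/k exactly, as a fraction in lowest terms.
Σ μ(k)/k = -6504197377/200560490130

Values of μ(k) for 1 ≤ k ≤ 33: μ(1) = 1, μ(2) = -1, μ(3) = -1, μ(5) = -1, μ(6) = 1, μ(7) = -1, μ(10) = 1, μ(11) = -1, μ(13) = -1, μ(14) = 1, μ(15) = 1, μ(17) = -1, μ(19) = -1, μ(21) = 1, μ(22) = 1, μ(23) = -1, μ(26) = 1, μ(29) = -1, μ(30) = -1, μ(31) = -1, μ(33) = 1, with μ = 0 on non-squarefree integers. Summing μ(k)/k for k where μ(k) ≠ 0 gives -6504197377/200560490130 ≈ -0.0324. (PNT ⟺ this sum → 0 as n → ∞.)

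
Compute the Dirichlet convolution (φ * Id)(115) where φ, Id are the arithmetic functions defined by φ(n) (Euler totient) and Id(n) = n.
(φ * Id)(115) = 405

Divisors of 115: [1, 5, 23, 115]. For each d | 115:
  d = 1: φ(1) · Id(115/1) = 1 · 115 = 115
  d = 5: φ(5) · Id(115/5) = 4 · 23 = 92
  d = 23: φ(23) · Id(115/23) = 22 · 5 = 110
  d = 115: φ(115) · Id(115/115) = 88 · 1 = 88
Summing: (φ * Id)(115) = 115 + 92 + 110 + 88 = 405.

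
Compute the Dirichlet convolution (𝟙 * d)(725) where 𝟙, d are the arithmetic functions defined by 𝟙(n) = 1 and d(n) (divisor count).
(𝟙 * d)(725) = 18

Divisors of 725: [1, 5, 25, 29, 145, 725]. For each d | 725:
  d = 1: 𝟙(1) · d(725/1) = 1 · 6 = 6
  d = 5: 𝟙(5) · d(725/5) = 1 · 4 = 4
  d = 25: 𝟙(25) · d(725/25) = 1 · 2 = 2
  d = 29: 𝟙(29) · d(725/29) = 1 · 3 = 3
  d = 145: 𝟙(145) · d(725/145) = 1 · 2 = 2
  d = 725: 𝟙(725) · d(725/725) = 1 · 1 = 1
Summing: (𝟙 * d)(725) = 6 + 4 + 2 + 3 + 2 + 1 = 18.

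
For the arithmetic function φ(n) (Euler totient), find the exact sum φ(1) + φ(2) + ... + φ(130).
Σ_{n ≤ 130} φ(n) = 5154

Compute φ(n) for each 1 ≤ n ≤ 130: φ(1) = 1, φ(2) = 1, φ(3) = 2, φ(4) = 2, φ(5) = 4, φ(6) = 2, φ(7) = 6, φ(8) = 4, φ(9) = 6, φ(10) = 4, φ(11) = 10, φ(12) = 4, φ(13) = 12, φ(14) = 6, φ(15) = 8, φ(16) = 8, φ(17) = 16, φ(18) = 6, φ(19) = 18, φ(20) = 8, φ(21) = 12, φ(22) = 10, φ(23) = 22, φ(24) = 8, φ(25) = 20, φ(26) = 12, φ(27) = 18, φ(28) = 12, φ(29) = 28, φ(30) = 8, φ(31) = 30, φ(32) = 16, φ(33) = 20, φ(34) = 16, φ(35) = 24, φ(36) = 12, φ(37) = 36, φ(38) = 18, φ(39) = 24, φ(40) = 16, φ(41) = 40, φ(42) = 12, φ(43) = 42, φ(44) = 20, φ(45) = 24, φ(46) = 22, φ(47) = 46, φ(48) = 16, φ(49) = 42, φ(50) = 20, φ(51) = 32, φ(52) = 24, φ(53) = 52, φ(54) = 18, φ(55) = 40, φ(56) = 24, φ(57) = 36, φ(58) = 28, φ(59) = 58, φ(60) = 16, φ(61) = 60, φ(62) = 30, φ(63) = 36, φ(64) = 32, φ(65) = 48, φ(66) = 20, φ(67) = 66, φ(68) = 32, φ(69) = 44, φ(70) = 24, φ(71) = 70, φ(72) = 24, φ(73) = 72, φ(74) = 36, φ(75) = 40, φ(76) = 36, φ(77) = 60, φ(78) = 24, φ(79) = 78, φ(80) = 32, φ(81) = 54, φ(82) = 40, φ(83) = 82, φ(84) = 24, φ(85) = 64, φ(86) = 42, φ(87) = 56, φ(88) = 40, φ(89) = 88, φ(90) = 24, φ(91) = 72, φ(92) = 44, φ(93) = 60, φ(94) = 46, φ(95) = 72, φ(96) = 32, φ(97) = 96, φ(98) = 42, φ(99) = 60, φ(100) = 40, φ(101) = 100, φ(102) = 32, φ(103) = 102, φ(104) = 48, φ(105) = 48, φ(106) = 52, φ(107) = 106, φ(108) = 36, φ(109) = 108, φ(110) = 40, φ(111) = 72, φ(112) = 48, φ(113) = 112, φ(114) = 36, φ(115) = 88, φ(116) = 56, φ(117) = 72, φ(118) = 58, φ(119) = 96, φ(120) = 32, φ(121) = 110, φ(122) = 60, φ(123) = 80, φ(124) = 60, φ(125) = 100, φ(126) = 36, φ(127) = 126, φ(128) = 64, φ(129) = 84, φ(130) = 48. Summing all 130 values: 5154. (Average order: Σ_{n ≤ x} φ(n) ~ (3/π²) x². For x = 130, (3/π²)·130² ≈ 5136.98.)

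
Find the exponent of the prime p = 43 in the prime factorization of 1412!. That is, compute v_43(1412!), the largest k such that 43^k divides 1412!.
v_43(1412!) = 32

Legendre's formula: v_p(n!) = Σ_{k ≥ 1} ⌊n / p^k⌋. For p = 43, n = 1412, the terms are:
  ⌊1412/43^1⌋ = ⌊1412/43⌋ = 32
(the next term ⌊1412/43^2⌋ = 0, terminating the sum). Summing: v_43(1412!) = 32 = 32.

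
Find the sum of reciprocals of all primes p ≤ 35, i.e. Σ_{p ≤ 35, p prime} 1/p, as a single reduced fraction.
Σ 1/p = 314016924901/200560490130

π(35) = 11, so the primes ≤ 35 are [2, 3, 5, 7, 11, 13, 17, 19, 23, 29, 31]. Summing 1/p over these primes: 314016924901/200560490130 ≈ 1.5657. Mertens estimate ln ln(35) + 0.2615 ≈ 1.5300.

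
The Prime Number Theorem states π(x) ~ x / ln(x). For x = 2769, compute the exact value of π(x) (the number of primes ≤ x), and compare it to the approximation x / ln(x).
π(2769) = 403;  x/ln(x) ≈ 349.35;  relative error ≈ 13.31%.

Directly count primes up to 2769: π(2769) = 403. The PNT approximation gives 2769/ln(2769) ≈ 2769/7.92624 ≈ 349.35. Relative error (π(x) − x/ln(x)) / π(x) ≈ 13.31%; the approximation is known to undercount slightly (Li(x) is a better estimate).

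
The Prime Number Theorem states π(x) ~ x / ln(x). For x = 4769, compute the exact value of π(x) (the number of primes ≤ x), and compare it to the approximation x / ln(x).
π(4769) = 641;  x/ln(x) ≈ 563.05;  relative error ≈ 12.16%.

Directly count primes up to 4769: π(4769) = 641. The PNT approximation gives 4769/ln(4769) ≈ 4769/8.46989 ≈ 563.05. Relative error (π(x) − x/ln(x)) / π(x) ≈ 12.16%; the approximation is known to undercount slightly (Li(x) is a better estimate).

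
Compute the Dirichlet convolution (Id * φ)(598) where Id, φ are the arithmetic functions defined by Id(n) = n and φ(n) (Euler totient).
(Id * φ)(598) = 3375

Divisors of 598: [1, 2, 13, 23, 26, 46, 299, 598]. For each d | 598:
  d = 1: Id(1) · φ(598/1) = 1 · 264 = 264
  d = 2: Id(2) · φ(598/2) = 2 · 264 = 528
  d = 13: Id(13) · φ(598/13) = 13 · 22 = 286
  d = 23: Id(23) · φ(598/23) = 23 · 12 = 276
  d = 26: Id(26) · φ(598/26) = 26 · 22 = 572
  d = 46: Id(46) · φ(598/46) = 46 · 12 = 552
  d = 299: Id(299) · φ(598/299) = 299 · 1 = 299
  d = 598: Id(598) · φ(598/598) = 598 · 1 = 598
Summing: (Id * φ)(598) = 264 + 528 + 286 + 276 + 572 + 552 + 299 + 598 = 3375.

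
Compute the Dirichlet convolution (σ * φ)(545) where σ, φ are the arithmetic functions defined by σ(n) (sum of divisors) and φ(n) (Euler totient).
(σ * φ)(545) = 2180

Divisors of 545: [1, 5, 109, 545]. For each d | 545:
  d = 1: σ(1) · φ(545/1) = 1 · 432 = 432
  d = 5: σ(5) · φ(545/5) = 6 · 108 = 648
  d = 109: σ(109) · φ(545/109) = 110 · 4 = 440
  d = 545: σ(545) · φ(545/545) = 660 · 1 = 660
Summing: (σ * φ)(545) = 432 + 648 + 440 + 660 = 2180.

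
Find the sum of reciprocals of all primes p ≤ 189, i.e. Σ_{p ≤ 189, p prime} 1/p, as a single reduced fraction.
Σ 1/p = 10408867916382550633331528920459565913027063402071390584941986323453055203/5397346292805549782720214077673687806275517530364350655459511599582614290

π(189) = 42, so the primes ≤ 189 are [2, 3, 5, 7, 11, 13, 17, 19, 23, 29, 31, 37, 41, 43, 47, 53, 59, 61, 67, 71, 73, 79, 83, 89, 97, 101, 103, 107, 109, 113, 127, 131, 137, 139, 149, 151, 157, 163, 167, 173, 179, 181]. Summing 1/p over these primes: 10408867916382550633331528920459565913027063402071390584941986323453055203/5397346292805549782720214077673687806275517530364350655459511599582614290 ≈ 1.9285. Mertens estimate ln ln(189) + 0.2615 ≈ 1.9182.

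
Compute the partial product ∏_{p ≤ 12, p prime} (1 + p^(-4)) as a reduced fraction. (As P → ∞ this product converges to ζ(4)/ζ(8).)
∏ = 1918185173881/1779622700625

The primes p ≤ 12 are [2, 3, 5, 7, 11]. For each, (1 + 1/p^4) = (p^4 + 1)/p^4. Multiplying these fractions over p ∈ [2, 3, 5, 7, 11] gives 1918185173881/1779622700625. (In the limit P → ∞ this tends to ζ(4)/ζ(8).)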